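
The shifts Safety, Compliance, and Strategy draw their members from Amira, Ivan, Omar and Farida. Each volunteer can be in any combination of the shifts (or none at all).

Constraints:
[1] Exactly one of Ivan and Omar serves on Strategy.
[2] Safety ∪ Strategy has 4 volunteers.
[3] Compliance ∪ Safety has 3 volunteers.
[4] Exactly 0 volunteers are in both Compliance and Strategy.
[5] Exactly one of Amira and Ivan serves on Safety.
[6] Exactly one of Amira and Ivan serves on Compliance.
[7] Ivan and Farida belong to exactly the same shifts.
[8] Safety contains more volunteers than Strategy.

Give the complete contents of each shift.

Safety = {Farida, Ivan, Omar}; Compliance = {Farida, Ivan}; Strategy = {Amira, Omar}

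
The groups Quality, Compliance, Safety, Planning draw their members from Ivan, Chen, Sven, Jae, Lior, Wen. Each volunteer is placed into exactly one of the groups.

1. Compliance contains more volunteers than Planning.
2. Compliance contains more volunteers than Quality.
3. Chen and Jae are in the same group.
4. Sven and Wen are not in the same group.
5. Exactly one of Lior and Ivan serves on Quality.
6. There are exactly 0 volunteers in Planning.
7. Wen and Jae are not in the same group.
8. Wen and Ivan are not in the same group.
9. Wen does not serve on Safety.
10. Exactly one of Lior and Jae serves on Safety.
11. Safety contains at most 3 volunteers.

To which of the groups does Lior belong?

Lior: Compliance

From (9): Wen ∉ Safety.
(6): Planning already has 0, so the rest are out.
Suppose Lior ∈ Quality: no assignment then satisfies all the clues, so Lior ∉ Quality.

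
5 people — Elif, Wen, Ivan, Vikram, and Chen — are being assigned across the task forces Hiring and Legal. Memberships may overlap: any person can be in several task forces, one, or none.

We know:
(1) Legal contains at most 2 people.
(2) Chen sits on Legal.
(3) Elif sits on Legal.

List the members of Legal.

From (2): Chen ∈ Legal.
From (3): Elif ∈ Legal.
(1): Legal already has 2, so the rest are out.

Legal = {Chen, Elif}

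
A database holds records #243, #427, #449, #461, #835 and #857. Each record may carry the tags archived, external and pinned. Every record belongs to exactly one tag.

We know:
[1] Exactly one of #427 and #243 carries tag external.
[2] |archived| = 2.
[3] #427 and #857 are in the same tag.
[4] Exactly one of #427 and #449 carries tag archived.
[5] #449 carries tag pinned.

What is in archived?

archived = {#427, #857}

From (5): #449 ∈ pinned.
(4) (exactly one): #427 ∈ archived.
(1) (exactly one): #243 ∈ external.
(3): #857 matches #427: #857 ∈ archived.
(2): archived already has 2, so the rest are out.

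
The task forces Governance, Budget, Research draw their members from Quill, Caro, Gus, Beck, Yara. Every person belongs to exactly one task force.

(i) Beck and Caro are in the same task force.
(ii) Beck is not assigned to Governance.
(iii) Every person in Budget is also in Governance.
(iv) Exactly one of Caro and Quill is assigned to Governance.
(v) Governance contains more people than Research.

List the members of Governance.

Governance = {Gus, Quill, Yara}

From (ii): Beck ∉ Governance.
(i): Caro matches Beck: Caro ∉ Governance.
(iii) contrapositive: Caro ∉ Budget.
(iii) contrapositive: Beck ∉ Budget.
(iv) (exactly one): Quill ∈ Governance.
Only one task force left: Caro ∈ Research.
Only one task force left: Beck ∈ Research.
Suppose Gus ∉ Governance: no assignment then satisfies all the clues, so Gus ∈ Governance.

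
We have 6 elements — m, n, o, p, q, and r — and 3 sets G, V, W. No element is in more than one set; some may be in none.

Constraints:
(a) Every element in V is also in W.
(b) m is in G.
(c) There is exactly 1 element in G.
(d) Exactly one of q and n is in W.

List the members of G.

From (b): m ∈ G.
(c): G already has 1, so the rest are out.

G = {m}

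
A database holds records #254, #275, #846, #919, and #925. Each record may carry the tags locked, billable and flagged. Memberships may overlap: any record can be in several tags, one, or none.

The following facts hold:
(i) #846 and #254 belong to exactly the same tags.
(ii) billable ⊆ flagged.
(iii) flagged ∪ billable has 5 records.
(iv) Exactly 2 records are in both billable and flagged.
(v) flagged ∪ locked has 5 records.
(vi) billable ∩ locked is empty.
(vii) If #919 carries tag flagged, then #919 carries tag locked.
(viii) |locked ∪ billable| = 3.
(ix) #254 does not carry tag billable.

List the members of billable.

billable = {#275, #925}

From (ix): #254 ∉ billable.
(i): #846 matches #254: #846 ∉ billable.
Suppose #275 ∉ billable: no assignment then satisfies all the clues, so #275 ∈ billable.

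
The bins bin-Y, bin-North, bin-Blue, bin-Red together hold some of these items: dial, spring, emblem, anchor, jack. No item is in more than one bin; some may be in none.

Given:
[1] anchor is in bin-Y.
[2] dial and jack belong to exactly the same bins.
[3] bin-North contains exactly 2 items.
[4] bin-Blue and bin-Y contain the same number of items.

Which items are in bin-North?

bin-North = {dial, jack}

From (1): anchor ∈ bin-Y.
Suppose dial ∉ bin-North: no assignment then satisfies all the clues, so dial ∈ bin-North.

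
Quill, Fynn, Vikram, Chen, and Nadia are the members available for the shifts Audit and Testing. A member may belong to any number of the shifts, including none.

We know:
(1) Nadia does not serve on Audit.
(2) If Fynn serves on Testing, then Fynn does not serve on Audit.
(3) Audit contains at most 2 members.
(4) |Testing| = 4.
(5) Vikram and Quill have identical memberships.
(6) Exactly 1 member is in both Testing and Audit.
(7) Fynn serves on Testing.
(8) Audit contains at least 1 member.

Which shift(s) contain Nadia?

Nadia: none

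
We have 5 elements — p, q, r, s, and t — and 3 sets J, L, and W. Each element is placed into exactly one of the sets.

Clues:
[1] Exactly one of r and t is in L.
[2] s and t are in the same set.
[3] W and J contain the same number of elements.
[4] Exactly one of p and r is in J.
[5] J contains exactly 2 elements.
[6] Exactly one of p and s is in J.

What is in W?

W = {s, t}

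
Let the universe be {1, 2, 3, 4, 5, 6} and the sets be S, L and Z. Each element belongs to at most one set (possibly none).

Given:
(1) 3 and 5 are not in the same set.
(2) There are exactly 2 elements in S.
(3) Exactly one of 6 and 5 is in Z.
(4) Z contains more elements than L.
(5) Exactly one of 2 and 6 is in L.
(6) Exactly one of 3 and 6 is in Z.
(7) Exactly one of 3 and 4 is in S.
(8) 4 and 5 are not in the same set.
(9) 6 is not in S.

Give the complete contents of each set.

S = {1, 3}; L = {2}; Z = {4, 6}

From (9): 6 ∉ S.
Suppose 1 ∉ S: no assignment then satisfies all the clues, so 1 ∈ S.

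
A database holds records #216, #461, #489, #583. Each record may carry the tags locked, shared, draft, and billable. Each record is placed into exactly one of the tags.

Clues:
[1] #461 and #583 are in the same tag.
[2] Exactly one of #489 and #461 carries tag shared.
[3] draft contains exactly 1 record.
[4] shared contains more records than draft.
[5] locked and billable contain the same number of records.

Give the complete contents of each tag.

locked = {}; shared = {#216, #461, #583}; draft = {#489}; billable = {}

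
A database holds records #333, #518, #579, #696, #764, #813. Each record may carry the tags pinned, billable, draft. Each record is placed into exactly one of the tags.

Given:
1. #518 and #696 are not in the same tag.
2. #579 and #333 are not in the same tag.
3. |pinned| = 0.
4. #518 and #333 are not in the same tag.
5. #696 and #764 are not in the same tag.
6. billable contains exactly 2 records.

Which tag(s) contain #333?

(3): pinned already has 0, so the rest are out.
Suppose #333 ∉ billable: no assignment then satisfies all the clues, so #333 ∈ billable.

#333: billable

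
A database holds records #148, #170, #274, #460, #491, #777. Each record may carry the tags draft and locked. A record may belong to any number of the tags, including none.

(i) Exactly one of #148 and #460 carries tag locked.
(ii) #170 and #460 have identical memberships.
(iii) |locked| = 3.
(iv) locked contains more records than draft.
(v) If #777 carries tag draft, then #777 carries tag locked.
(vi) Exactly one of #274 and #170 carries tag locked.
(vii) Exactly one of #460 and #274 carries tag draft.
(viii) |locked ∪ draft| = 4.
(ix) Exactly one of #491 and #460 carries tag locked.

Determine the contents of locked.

locked = {#170, #460, #777}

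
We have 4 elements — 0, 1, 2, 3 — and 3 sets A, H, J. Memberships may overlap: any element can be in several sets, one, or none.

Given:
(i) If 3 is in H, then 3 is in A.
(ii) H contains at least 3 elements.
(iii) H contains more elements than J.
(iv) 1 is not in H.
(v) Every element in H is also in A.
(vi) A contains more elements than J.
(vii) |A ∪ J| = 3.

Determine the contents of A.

A = {0, 2, 3}

From (iv): 1 ∉ H.
(ii): only 3 candidates remain for H, so all are in.
(v) with 0 ∈ H: 0 ∈ A.
(v) with 2 ∈ H: 2 ∈ A.
(v) with 3 ∈ H: 3 ∈ A.
Suppose 1 ∈ A: no assignment then satisfies all the clues, so 1 ∉ A.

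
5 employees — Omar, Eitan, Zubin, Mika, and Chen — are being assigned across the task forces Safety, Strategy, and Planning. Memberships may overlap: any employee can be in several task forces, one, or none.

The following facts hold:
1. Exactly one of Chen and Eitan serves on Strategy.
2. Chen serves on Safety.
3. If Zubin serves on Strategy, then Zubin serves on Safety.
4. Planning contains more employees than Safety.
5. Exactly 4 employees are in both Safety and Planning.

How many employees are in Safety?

4

From (2): Chen ∈ Safety.
Suppose Omar ∉ Planning: no assignment then satisfies all the clues, so Omar ∈ Planning.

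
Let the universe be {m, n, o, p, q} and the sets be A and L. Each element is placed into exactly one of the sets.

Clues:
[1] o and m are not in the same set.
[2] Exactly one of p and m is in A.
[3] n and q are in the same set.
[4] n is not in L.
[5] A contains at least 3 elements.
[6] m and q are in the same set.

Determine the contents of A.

A = {m, n, q}

From (4): n ∉ L.
(3): q matches n: q ∉ L.
(6): m matches q: m ∉ L.
Only one set left: m ∈ A.
Only one set left: n ∈ A.
Only one set left: q ∈ A.
(1): o ∉ A.
(2) (exactly one): p ∉ A.
Only one set left: o ∈ L.
Only one set left: p ∈ L.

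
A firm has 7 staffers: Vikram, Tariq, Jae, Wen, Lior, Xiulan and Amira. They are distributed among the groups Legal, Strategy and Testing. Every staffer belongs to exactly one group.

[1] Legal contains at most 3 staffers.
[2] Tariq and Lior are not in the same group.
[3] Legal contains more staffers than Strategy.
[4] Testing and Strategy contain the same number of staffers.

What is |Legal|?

3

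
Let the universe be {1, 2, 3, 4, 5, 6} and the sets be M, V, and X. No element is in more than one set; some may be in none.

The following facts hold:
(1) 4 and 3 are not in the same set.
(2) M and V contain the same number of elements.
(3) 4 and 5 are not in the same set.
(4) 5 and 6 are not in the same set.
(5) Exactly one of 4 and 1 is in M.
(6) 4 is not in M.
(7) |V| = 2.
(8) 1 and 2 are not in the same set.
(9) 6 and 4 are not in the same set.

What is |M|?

2

From (6): 4 ∉ M.
(5) (exactly one): 1 ∈ M.
(8): 2 ∉ M.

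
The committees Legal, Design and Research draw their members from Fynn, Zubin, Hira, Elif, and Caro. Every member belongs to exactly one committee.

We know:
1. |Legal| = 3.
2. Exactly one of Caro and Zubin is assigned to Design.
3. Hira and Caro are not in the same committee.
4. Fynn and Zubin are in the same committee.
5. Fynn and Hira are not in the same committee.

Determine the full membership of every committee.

Legal = {Elif, Fynn, Zubin}; Design = {Caro}; Research = {Hira}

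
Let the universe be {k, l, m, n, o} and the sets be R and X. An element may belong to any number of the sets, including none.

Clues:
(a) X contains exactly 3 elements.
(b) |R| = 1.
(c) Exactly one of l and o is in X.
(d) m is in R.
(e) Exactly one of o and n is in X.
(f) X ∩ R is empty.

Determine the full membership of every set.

R = {m}; X = {k, l, n}

From (d): m ∈ R.
(b): R already has 1, so the rest are out.
(f) (disjoint): m ∉ X.
Suppose k ∉ X: no assignment then satisfies all the clues, so k ∈ X.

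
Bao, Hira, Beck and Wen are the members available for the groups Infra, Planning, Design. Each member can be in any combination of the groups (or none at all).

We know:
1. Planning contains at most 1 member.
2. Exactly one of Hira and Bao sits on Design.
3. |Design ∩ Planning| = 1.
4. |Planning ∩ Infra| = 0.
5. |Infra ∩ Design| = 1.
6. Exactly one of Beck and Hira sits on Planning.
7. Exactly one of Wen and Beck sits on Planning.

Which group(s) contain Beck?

Beck: Design, Planning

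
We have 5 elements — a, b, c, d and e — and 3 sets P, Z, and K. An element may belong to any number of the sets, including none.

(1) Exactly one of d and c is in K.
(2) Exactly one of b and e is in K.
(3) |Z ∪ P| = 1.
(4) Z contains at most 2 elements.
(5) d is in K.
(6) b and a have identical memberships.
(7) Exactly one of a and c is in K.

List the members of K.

K = {a, b, d}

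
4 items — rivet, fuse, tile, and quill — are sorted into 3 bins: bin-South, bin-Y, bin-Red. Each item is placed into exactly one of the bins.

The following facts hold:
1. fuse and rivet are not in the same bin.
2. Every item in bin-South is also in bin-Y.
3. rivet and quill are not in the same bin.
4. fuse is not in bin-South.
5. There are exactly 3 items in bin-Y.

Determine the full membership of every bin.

From (4): fuse ∉ bin-South.
Suppose rivet ∈ bin-South: no assignment then satisfies all the clues, so rivet ∉ bin-South.

bin-South = {}; bin-Y = {fuse, quill, tile}; bin-Red = {rivet}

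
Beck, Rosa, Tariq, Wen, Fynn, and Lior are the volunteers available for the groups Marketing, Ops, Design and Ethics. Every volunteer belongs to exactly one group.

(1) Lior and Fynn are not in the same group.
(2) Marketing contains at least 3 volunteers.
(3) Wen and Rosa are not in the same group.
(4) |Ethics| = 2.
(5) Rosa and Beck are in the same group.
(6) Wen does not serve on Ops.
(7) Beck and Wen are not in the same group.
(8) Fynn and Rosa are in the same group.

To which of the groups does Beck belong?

From (6): Wen ∉ Ops.
Suppose Beck ∉ Marketing: no assignment then satisfies all the clues, so Beck ∈ Marketing.

Beck: Marketing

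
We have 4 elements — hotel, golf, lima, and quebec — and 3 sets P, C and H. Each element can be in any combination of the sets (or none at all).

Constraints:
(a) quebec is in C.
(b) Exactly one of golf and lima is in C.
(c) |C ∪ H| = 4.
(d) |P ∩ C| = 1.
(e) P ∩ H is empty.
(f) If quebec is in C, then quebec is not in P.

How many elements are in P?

From (a): quebec ∈ C.
(f): quebec ∉ P.

1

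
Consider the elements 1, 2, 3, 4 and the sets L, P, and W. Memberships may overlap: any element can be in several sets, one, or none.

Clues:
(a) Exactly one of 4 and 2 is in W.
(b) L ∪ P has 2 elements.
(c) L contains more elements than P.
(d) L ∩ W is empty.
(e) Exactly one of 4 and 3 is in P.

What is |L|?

2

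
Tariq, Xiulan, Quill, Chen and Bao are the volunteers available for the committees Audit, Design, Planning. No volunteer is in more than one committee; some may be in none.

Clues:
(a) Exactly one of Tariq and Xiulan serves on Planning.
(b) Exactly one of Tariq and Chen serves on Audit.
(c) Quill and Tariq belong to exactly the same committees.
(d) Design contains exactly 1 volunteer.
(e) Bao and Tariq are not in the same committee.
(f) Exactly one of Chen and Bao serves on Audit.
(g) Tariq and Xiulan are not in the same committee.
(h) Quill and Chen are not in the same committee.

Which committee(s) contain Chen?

Chen: Audit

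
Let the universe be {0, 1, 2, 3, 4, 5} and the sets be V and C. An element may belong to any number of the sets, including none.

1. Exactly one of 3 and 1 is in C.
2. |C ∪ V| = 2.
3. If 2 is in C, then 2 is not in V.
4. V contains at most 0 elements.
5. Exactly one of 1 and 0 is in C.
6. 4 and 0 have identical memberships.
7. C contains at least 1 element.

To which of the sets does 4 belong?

(4): V already has 0, so the rest are out.
Suppose 4 ∈ C: no assignment then satisfies all the clues, so 4 ∉ C.

4: none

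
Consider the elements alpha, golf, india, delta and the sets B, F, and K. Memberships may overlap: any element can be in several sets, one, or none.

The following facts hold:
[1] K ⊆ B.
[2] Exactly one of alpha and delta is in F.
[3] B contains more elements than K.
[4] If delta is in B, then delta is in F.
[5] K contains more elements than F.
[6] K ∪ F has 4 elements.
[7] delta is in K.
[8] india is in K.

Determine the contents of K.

From (7): delta ∈ K.
From (8): india ∈ K.
(1) with india ∈ K: india ∈ B.
(1) with delta ∈ K: delta ∈ B.
(4): delta ∈ F.
(2) (exactly one): alpha ∉ F.
Suppose alpha ∉ K: no assignment then satisfies all the clues, so alpha ∈ K.

K = {alpha, delta, india}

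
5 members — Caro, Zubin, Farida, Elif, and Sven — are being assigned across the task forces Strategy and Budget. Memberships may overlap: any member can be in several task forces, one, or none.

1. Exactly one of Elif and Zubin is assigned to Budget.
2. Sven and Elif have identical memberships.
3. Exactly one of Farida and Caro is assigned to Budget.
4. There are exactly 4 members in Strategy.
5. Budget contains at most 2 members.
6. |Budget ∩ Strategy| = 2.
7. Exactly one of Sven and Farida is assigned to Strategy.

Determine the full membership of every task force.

Strategy = {Caro, Elif, Sven, Zubin}; Budget = {Caro, Zubin}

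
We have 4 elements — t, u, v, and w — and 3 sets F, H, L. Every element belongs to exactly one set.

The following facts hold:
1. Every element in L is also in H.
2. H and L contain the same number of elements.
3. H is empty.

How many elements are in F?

(3): H already has 0, so the rest are out.
(1) contrapositive: t ∉ L.
(1) contrapositive: u ∉ L.
(1) contrapositive: v ∉ L.
(1) contrapositive: w ∉ L.
Only one set left: t ∈ F.
Only one set left: u ∈ F.
Only one set left: v ∈ F.
Only one set left: w ∈ F.

4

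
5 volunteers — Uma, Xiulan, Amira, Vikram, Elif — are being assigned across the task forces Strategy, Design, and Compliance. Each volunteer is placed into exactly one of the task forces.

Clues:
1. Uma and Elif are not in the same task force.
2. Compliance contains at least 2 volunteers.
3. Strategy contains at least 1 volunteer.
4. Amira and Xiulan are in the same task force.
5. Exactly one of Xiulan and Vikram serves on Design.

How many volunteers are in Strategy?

1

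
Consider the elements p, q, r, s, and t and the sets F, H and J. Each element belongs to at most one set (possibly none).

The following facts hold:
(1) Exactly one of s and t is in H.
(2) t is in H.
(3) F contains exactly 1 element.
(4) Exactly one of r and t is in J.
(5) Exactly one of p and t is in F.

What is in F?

F = {p}

From (2): t ∈ H.
(1) (exactly one): s ∉ H.
(4) (exactly one): r ∈ J.
(5) (exactly one): p ∈ F.
(3): F already has 1, so the rest are out.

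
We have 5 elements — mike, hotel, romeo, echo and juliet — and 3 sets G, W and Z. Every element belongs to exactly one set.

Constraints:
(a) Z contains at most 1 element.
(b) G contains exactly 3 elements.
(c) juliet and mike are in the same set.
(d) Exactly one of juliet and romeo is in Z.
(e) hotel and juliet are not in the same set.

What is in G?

G = {echo, juliet, mike}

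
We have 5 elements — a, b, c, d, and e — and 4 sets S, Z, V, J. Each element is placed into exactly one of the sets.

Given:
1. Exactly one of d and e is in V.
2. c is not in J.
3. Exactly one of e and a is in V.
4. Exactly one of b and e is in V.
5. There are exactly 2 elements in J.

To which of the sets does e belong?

e: V

From (2): c ∉ J.
Suppose e ∈ S: no assignment then satisfies all the clues, so e ∉ S.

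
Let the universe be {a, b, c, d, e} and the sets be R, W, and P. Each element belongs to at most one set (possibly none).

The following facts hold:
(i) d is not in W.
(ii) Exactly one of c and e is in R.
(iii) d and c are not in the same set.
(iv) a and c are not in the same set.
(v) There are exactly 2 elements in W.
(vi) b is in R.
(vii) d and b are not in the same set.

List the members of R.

R = {b, c}

From (i): d ∉ W.
From (vi): b ∈ R.
(vii): d ∉ R.
Suppose a ∈ R: no assignment then satisfies all the clues, so a ∉ R.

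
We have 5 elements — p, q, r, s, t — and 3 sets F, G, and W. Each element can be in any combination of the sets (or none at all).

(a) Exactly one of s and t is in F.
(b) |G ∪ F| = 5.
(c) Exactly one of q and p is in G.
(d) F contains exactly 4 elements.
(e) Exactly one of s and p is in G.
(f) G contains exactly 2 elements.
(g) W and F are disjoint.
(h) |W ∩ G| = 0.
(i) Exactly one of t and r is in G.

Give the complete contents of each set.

F = {p, q, r, s}; G = {p, t}; W = {}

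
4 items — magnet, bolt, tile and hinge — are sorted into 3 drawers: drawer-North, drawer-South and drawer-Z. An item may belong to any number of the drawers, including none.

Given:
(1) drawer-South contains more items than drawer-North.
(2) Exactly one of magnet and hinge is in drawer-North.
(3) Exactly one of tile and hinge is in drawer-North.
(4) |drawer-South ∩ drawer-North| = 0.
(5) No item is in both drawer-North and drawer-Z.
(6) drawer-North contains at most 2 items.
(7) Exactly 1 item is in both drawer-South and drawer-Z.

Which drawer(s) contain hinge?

hinge: drawer-North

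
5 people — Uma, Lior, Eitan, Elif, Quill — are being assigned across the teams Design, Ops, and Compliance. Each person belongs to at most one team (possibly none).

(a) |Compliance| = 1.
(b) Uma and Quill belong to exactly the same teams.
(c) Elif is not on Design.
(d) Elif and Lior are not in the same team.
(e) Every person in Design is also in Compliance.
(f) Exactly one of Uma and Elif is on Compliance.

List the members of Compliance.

Compliance = {Elif}

From (c): Elif ∉ Design.
Suppose Uma ∈ Compliance: no assignment then satisfies all the clues, so Uma ∉ Compliance.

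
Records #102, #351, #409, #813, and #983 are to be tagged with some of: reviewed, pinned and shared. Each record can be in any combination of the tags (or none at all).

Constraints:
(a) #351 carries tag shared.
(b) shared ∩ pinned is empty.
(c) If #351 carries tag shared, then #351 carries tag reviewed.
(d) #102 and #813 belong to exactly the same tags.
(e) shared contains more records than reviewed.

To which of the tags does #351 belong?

#351: reviewed, shared

From (a): #351 ∈ shared.
(b) (disjoint): #351 ∉ pinned.
(c): #351 ∈ reviewed.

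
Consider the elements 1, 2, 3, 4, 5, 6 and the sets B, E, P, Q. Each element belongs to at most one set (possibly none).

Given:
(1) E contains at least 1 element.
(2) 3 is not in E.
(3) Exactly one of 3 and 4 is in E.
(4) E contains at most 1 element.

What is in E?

From (2): 3 ∉ E.
(3) (exactly one): 4 ∈ E.
(4): E already has 1, so the rest are out.

E = {4}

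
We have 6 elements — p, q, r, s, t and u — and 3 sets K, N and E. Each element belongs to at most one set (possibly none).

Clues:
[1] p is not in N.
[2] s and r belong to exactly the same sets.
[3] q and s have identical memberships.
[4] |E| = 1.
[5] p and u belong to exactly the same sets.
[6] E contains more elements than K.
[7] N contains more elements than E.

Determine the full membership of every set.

K = {}; N = {q, r, s}; E = {t}

From (1): p ∉ N.
(5): u matches p: u ∉ N.
Suppose p ∈ K: no assignment then satisfies all the clues, so p ∉ K.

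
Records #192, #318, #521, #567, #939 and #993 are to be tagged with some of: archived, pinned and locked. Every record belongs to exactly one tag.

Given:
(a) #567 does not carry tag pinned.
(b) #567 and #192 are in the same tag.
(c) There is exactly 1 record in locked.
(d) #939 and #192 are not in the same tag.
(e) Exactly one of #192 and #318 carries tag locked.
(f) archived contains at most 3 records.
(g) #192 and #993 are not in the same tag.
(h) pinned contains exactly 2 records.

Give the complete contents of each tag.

archived = {#192, #521, #567}; pinned = {#939, #993}; locked = {#318}

From (a): #567 ∉ pinned.
(b): #192 matches #567: #192 ∉ pinned.
Suppose #192 ∉ archived: no assignment then satisfies all the clues, so #192 ∈ archived.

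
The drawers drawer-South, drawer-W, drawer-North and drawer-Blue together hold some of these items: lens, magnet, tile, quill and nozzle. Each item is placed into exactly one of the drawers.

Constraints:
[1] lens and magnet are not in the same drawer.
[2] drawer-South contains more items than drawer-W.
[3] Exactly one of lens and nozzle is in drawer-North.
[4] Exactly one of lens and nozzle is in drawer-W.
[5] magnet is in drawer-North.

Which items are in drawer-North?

drawer-North = {magnet, nozzle}

From (5): magnet ∈ drawer-North.
(1): lens ∉ drawer-North.
(3) (exactly one): nozzle ∈ drawer-North.
(4) (exactly one): lens ∈ drawer-W.
Suppose tile ∈ drawer-North: no assignment then satisfies all the clues, so tile ∉ drawer-North.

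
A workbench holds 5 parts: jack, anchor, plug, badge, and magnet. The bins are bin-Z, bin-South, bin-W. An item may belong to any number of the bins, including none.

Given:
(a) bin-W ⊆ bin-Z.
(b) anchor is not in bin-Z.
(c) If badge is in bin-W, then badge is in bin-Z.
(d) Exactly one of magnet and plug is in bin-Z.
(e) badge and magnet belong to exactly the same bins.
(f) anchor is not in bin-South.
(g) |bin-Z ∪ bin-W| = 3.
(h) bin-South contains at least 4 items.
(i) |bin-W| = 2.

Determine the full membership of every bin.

bin-Z = {badge, jack, magnet}; bin-South = {badge, jack, magnet, plug}; bin-W = {badge, magnet}

From (b): anchor ∉ bin-Z.
From (f): anchor ∉ bin-South.
(a) contrapositive: anchor ∉ bin-W.
(h): only 4 candidates remain for bin-South, so all are in.
Suppose jack ∉ bin-Z: no assignment then satisfies all the clues, so jack ∈ bin-Z.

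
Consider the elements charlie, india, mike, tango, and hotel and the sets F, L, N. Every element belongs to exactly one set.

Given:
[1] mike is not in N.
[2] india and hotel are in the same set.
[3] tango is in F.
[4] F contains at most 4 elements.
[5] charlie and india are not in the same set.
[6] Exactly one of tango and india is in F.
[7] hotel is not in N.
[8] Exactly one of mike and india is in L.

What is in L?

From (1): mike ∉ N.
From (3): tango ∈ F.
From (7): hotel ∉ N.
(2): india matches hotel: india ∉ N.
(6) (exactly one): india ∉ F.
Only one set left: india ∈ L.
(2): hotel matches india: hotel ∉ F.
(2): hotel matches india: hotel ∈ L.
(5): charlie ∉ L.
(8) (exactly one): mike ∉ L.
Only one set left: mike ∈ F.

L = {hotel, india}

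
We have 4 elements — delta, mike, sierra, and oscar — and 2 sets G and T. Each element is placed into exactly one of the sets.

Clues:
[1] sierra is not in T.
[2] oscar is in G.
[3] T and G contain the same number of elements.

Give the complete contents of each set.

G = {oscar, sierra}; T = {delta, mike}

From (1): sierra ∉ T.
From (2): oscar ∈ G.
Only one set left: sierra ∈ G.
Suppose delta ∈ G: no assignment then satisfies all the clues, so delta ∉ G.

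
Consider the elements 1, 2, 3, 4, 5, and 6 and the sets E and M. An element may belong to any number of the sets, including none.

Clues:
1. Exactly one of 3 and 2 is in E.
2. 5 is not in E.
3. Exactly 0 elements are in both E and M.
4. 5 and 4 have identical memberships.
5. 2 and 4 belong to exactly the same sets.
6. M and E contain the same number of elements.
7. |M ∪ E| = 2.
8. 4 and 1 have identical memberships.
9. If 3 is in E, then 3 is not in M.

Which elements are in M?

M = {6}

From (2): 5 ∉ E.
(4): 4 matches 5: 4 ∉ E.
(5): 2 matches 4: 2 ∉ E.
(8): 1 matches 4: 1 ∉ E.
(1) (exactly one): 3 ∈ E.
(9): 3 ∉ M.
Suppose 1 ∈ M: no assignment then satisfies all the clues, so 1 ∉ M.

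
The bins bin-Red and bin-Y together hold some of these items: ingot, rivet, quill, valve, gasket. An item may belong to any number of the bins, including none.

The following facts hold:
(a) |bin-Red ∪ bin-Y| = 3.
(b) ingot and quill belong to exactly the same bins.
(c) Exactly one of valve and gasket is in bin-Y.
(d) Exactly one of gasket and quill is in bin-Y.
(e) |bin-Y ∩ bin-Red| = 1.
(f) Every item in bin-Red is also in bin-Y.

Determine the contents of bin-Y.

bin-Y = {ingot, quill, valve}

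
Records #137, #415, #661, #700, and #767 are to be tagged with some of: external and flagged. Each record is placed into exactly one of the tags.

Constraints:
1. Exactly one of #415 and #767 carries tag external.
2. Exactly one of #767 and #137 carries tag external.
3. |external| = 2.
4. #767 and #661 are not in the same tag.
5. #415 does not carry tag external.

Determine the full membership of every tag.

external = {#700, #767}; flagged = {#137, #415, #661}

From (5): #415 ∉ external.
(1) (exactly one): #767 ∈ external.
(2) (exactly one): #137 ∉ external.
(4): #661 ∉ external.
Only one tag left: #137 ∈ flagged.
Only one tag left: #415 ∈ flagged.
Only one tag left: #661 ∈ flagged.
(3): only 2 candidates remain for external, so all are in.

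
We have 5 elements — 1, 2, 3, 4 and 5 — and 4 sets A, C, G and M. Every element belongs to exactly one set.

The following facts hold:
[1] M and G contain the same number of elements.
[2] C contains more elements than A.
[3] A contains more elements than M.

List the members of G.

G = {}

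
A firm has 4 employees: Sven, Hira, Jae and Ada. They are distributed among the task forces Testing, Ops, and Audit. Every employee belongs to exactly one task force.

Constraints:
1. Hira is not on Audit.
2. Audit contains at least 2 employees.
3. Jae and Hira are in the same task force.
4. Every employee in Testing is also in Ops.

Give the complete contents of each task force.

Testing = {}; Ops = {Hira, Jae}; Audit = {Ada, Sven}

From (1): Hira ∉ Audit.
(3): Jae matches Hira: Jae ∉ Audit.
(2): only 2 candidates remain for Audit, so all are in.
Suppose Hira ∈ Testing: no assignment then satisfies all the clues, so Hira ∉ Testing.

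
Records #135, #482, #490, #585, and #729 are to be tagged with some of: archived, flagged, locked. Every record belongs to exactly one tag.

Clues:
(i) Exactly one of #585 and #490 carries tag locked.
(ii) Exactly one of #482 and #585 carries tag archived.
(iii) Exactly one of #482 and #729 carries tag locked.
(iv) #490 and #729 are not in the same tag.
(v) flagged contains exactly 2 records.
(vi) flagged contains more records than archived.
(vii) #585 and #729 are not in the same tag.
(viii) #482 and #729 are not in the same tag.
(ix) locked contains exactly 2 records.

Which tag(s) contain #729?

#729: flagged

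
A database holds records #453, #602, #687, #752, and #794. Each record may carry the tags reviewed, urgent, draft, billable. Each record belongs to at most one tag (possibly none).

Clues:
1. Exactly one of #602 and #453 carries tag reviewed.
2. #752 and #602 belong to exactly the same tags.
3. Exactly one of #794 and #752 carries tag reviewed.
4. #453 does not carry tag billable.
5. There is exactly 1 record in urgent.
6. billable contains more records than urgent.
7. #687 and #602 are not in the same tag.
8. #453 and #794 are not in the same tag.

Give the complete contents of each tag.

reviewed = {#602, #752}; urgent = {#453}; draft = {}; billable = {#687, #794}

From (4): #453 ∉ billable.
Suppose #453 ∈ reviewed: no assignment then satisfies all the clues, so #453 ∉ reviewed.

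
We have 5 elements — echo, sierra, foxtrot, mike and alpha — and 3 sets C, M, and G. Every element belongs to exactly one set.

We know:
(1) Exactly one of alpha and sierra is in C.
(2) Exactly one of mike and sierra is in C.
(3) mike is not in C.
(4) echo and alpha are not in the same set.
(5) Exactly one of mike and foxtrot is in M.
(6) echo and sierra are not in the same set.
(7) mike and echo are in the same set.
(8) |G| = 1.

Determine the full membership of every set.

C = {foxtrot, sierra}; M = {echo, mike}; G = {alpha}

From (3): mike ∉ C.
(2) (exactly one): sierra ∈ C.
(6): echo ∉ C.
(1) (exactly one): alpha ∉ C.
Suppose echo ∉ M: no assignment then satisfies all the clues, so echo ∈ M.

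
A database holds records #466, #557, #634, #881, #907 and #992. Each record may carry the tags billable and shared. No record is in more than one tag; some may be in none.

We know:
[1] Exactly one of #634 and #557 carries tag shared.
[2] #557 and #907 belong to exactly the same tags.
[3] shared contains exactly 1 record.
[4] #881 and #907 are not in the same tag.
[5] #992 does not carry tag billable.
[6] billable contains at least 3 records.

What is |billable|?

3

From (5): #992 ∉ billable.
Suppose #466 ∉ billable: no assignment then satisfies all the clues, so #466 ∈ billable.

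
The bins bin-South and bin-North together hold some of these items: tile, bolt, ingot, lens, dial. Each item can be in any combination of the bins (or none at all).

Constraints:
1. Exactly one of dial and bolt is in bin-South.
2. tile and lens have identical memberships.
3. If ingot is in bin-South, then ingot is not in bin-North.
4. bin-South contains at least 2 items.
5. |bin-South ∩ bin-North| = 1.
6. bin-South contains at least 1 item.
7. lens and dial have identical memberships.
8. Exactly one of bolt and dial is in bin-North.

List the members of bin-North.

bin-North = {bolt}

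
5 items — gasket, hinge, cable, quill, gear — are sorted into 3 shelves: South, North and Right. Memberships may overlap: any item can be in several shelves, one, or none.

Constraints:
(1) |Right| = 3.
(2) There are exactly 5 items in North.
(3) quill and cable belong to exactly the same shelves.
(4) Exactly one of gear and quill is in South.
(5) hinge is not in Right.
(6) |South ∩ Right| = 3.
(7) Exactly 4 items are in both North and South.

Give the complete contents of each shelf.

South = {cable, gasket, hinge, quill}; North = {cable, gasket, gear, hinge, quill}; Right = {cable, gasket, quill}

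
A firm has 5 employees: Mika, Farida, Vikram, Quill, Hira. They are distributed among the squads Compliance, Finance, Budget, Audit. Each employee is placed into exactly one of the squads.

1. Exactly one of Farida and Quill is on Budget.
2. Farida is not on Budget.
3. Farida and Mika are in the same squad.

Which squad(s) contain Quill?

Quill: Budget

From (2): Farida ∉ Budget.
(1) (exactly one): Quill ∈ Budget.
(3): Mika matches Farida: Mika ∉ Budget.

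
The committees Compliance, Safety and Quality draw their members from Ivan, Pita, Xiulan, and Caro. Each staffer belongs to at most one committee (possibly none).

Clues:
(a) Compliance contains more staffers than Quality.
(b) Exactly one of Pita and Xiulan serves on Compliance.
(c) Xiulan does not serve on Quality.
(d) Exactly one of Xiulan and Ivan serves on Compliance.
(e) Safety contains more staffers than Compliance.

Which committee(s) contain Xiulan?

Xiulan: Compliance

From (c): Xiulan ∉ Quality.
Suppose Xiulan ∉ Compliance: no assignment then satisfies all the clues, so Xiulan ∈ Compliance.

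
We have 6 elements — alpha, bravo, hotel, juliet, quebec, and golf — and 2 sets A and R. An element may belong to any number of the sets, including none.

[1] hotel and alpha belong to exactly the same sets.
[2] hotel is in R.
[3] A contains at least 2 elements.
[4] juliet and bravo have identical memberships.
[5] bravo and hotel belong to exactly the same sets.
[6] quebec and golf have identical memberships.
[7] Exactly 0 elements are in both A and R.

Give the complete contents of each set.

A = {golf, quebec}; R = {alpha, bravo, hotel, juliet}

From (2): hotel ∈ R.
(1): alpha matches hotel: alpha ∈ R.
(5): bravo matches hotel: bravo ∈ R.
(4): juliet matches bravo: juliet ∈ R.
Suppose alpha ∈ A: no assignment then satisfies all the clues, so alpha ∉ A.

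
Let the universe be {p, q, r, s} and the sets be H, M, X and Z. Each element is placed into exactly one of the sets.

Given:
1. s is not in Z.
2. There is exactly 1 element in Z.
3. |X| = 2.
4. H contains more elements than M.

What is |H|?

1

From (1): s ∉ Z.
Suppose p ∈ M: no assignment then satisfies all the clues, so p ∉ M.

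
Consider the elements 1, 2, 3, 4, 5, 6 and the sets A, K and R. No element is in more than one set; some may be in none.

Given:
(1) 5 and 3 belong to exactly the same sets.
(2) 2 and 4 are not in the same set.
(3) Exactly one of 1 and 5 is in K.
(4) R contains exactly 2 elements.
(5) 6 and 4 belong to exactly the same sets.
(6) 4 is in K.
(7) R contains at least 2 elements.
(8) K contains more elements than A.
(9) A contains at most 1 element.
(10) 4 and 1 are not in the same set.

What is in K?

K = {3, 4, 5, 6}

From (6): 4 ∈ K.
(2): 2 ∉ K.
(5): 6 matches 4: 6 ∉ A.
(5): 6 matches 4: 6 ∈ K.
(10): 1 ∉ K.
(3) (exactly one): 5 ∈ K.
(1): 3 matches 5: 3 ∉ A.
(1): 3 matches 5: 3 ∈ K.
(4): only 2 candidates remain for R, so all are in.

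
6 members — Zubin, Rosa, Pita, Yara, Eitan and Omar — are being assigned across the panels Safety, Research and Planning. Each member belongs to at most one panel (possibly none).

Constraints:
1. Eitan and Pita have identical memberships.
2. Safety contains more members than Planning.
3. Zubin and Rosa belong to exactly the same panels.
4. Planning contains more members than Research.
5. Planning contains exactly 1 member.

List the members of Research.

Research = {}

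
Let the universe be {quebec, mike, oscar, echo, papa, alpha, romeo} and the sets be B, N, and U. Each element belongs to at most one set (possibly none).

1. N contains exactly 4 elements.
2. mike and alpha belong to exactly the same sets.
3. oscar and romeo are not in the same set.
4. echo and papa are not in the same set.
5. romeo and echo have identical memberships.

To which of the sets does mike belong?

mike: N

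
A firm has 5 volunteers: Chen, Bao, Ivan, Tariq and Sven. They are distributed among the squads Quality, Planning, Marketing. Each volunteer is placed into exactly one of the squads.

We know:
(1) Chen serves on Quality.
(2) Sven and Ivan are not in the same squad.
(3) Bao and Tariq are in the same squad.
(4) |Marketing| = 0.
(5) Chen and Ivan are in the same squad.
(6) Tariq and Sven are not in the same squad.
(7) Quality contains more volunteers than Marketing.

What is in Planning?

Planning = {Sven}

From (1): Chen ∈ Quality.
(4): Marketing already has 0, so the rest are out.
(5): Ivan matches Chen: Ivan ∈ Quality.
(2): Sven ∉ Quality.
Only one squad left: Sven ∈ Planning.
(6): Tariq ∉ Planning.
Only one squad left: Tariq ∈ Quality.
(3): Bao matches Tariq: Bao ∈ Quality.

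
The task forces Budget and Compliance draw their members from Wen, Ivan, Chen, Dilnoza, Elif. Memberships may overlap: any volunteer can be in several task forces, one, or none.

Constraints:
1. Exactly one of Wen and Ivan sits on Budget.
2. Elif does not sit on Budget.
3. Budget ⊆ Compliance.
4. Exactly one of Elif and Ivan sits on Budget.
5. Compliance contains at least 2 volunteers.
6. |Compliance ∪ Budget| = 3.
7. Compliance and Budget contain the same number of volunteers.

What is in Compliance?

From (2): Elif ∉ Budget.
(4) (exactly one): Ivan ∈ Budget.
(1) (exactly one): Wen ∉ Budget.
(3) with Ivan ∈ Budget: Ivan ∈ Compliance.
Suppose Wen ∈ Compliance: no assignment then satisfies all the clues, so Wen ∉ Compliance.

Compliance = {Chen, Dilnoza, Ivan}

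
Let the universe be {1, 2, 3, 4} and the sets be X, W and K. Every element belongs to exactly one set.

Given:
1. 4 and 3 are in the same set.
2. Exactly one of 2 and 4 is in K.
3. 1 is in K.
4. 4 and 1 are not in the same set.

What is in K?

K = {1, 2}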